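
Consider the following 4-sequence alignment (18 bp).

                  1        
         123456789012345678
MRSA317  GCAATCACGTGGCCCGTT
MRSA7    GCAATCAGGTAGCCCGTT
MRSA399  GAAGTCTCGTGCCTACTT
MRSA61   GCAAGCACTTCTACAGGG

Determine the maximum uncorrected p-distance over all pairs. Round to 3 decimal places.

0.667

Pairwise Hamming distances:
  MRSA317 vs MRSA7: 2
  MRSA317 vs MRSA399: 7
  MRSA317 vs MRSA61: 8
  MRSA7 vs MRSA399: 9
  MRSA7 vs MRSA61: 9
  MRSA399 vs MRSA61: 12
The largest is 12 mismatches, between MRSA399 and MRSA61; p = 12/18 = 0.667.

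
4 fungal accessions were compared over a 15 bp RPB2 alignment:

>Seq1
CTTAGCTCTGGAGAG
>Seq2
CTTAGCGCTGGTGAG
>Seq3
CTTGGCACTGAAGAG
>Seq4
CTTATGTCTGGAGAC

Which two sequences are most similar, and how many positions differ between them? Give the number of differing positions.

Pairwise Hamming distances:
  Seq1 vs Seq2: 2
  Seq1 vs Seq3: 3
  Seq1 vs Seq4: 3
  Seq2 vs Seq3: 4
  Seq2 vs Seq4: 5
  Seq3 vs Seq4: 6
The smallest is 2, between Seq1 and Seq2.

2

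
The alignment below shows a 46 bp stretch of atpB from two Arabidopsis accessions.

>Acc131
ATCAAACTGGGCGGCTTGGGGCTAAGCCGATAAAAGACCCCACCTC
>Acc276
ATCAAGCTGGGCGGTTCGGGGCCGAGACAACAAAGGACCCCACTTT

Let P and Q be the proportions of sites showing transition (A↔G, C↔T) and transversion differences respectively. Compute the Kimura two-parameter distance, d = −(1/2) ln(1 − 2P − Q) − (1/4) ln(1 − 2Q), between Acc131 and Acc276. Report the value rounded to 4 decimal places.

Differing sites — 6:A/G (Ti); 15:C/T (Ti); 17:T/C (Ti); 23:T/C (Ti); 24:A/G (Ti); 27:C/A (Tv); 29:G/A (Ti); 31:T/C (Ti); 35:A/G (Ti); 44:C/T (Ti); 46:C/T (Ti).
Of the 11 differences, 10 transitions and 1 transversion over 46 sites: P = 10/46 = 0.217391, Q = 1/46 = 0.021739.
d = −0.5·ln(0.543479) − 0.25·ln(0.956522) = −0.5·(-0.609764) − 0.25·(-0.044451) = 0.3160.

0.3160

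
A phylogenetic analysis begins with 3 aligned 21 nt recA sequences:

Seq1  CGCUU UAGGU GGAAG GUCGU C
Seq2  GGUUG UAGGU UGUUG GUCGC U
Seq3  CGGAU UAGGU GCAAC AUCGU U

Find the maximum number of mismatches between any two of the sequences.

Pairwise Hamming distances:
  Seq1 vs Seq2: 8
  Seq1 vs Seq3: 6
  Seq2 vs Seq3: 11
The largest is 11, between Seq2 and Seq3.

11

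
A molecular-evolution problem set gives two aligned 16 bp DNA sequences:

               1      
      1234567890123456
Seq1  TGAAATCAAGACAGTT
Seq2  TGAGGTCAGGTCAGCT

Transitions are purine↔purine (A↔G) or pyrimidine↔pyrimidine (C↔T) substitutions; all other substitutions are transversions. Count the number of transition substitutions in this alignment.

Mismatches occur at site 4 (A↔G, transition), site 5 (A↔G, transition), site 9 (A↔G, transition), site 11 (A↔T, transversion), site 15 (T↔C, transition).
Of the 5 differences, 4 transitions and 1 transversion, so the answer is 4.

4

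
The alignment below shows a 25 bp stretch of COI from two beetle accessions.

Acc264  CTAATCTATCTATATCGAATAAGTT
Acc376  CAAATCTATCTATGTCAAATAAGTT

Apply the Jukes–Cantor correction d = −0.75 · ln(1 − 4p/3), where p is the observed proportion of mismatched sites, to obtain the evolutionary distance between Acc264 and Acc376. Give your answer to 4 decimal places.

0.1308

The sequences differ at positions 2 (T/A), 14 (A/G), 17 (G/A).
p = 3/25 = 0.120000.
d = −0.75 · ln(1 − (4/3)·0.120000) = −0.75 · ln(0.840000) = −0.75 · (-0.174353) = 0.1308.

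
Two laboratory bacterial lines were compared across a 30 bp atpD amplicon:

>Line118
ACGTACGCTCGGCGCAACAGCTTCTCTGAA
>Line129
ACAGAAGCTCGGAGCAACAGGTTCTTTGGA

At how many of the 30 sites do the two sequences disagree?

Mismatches occur at site 3 (G→A), site 4 (T→G), site 6 (C→A), site 13 (C→A), site 21 (C→G), site 26 (C→T), site 29 (A→G).
That gives 7 mismatches out of 30 aligned sites, so the Hamming distance is 7.

7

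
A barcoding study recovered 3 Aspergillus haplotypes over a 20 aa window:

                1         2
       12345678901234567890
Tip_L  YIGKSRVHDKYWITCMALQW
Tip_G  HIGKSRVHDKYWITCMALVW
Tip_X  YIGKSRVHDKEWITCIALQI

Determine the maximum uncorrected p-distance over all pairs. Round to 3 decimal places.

0.250

Pairwise Hamming distances:
  Tip_L vs Tip_G: 2
  Tip_L vs Tip_X: 3
  Tip_G vs Tip_X: 5
The largest is 5 mismatches, between Tip_G and Tip_X; p = 5/20 = 0.250.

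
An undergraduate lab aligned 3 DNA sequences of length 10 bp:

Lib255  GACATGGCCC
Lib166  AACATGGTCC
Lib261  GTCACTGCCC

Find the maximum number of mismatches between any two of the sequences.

Pairwise Hamming distances:
  Lib255 vs Lib166: 2
  Lib255 vs Lib261: 3
  Lib166 vs Lib261: 5
The largest is 5, between Lib166 and Lib261.

5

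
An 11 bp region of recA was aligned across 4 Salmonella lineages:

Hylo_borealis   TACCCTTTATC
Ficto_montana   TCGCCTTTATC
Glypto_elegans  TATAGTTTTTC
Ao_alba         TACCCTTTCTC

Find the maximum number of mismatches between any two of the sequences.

Pairwise Hamming distances:
  Hylo_borealis vs Ficto_montana: 2
  Hylo_borealis vs Glypto_elegans: 4
  Hylo_borealis vs Ao_alba: 1
  Ficto_montana vs Glypto_elegans: 5
  Ficto_montana vs Ao_alba: 3
  Glypto_elegans vs Ao_alba: 4
The largest is 5, between Ficto_montana and Glypto_elegans.

5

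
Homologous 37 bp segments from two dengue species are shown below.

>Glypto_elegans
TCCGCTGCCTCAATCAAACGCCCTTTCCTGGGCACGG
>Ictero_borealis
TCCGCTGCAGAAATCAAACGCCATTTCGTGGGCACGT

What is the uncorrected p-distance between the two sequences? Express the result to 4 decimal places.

Mismatches occur at site 9 (C/A), site 10 (T/G), site 11 (C/A), site 23 (C/A), site 28 (C/G), site 37 (G/T).
There are 6 differences over 37 sites, so p = 6/37 = 0.1622.

0.1622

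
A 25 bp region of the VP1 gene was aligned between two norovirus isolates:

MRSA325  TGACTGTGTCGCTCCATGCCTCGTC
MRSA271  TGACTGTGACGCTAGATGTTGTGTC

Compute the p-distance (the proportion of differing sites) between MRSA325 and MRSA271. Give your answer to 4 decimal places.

0.2800

Differing sites — 9:T/A; 14:C/A; 15:C/G; 19:C/T; 20:C/T; 21:T/G; 22:C/T.
There are 7 differences over 25 sites, so p = 7/25 = 0.2800.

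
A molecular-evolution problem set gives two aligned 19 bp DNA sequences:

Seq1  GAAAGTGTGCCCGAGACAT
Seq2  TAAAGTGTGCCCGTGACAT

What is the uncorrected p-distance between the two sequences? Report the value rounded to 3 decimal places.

Mismatches occur at site 1 (G→T), site 14 (A→T).
There are 2 differences over 19 sites, so p = 2/19 = 0.105.

0.105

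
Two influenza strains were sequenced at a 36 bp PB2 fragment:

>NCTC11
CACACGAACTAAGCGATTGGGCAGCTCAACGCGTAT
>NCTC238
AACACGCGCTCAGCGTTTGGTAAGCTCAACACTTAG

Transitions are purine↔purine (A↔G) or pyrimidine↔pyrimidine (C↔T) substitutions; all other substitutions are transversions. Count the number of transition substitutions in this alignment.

2

Differing sites — 1:C/A (Tv); 7:A/C (Tv); 8:A/G (Ti); 11:A/C (Tv); 16:A/T (Tv); 21:G/T (Tv); 22:C/A (Tv); 31:G/A (Ti); 33:G/T (Tv); 36:T/G (Tv).
Of the 10 differences, 2 transitions and 8 transversions, so the answer is 2.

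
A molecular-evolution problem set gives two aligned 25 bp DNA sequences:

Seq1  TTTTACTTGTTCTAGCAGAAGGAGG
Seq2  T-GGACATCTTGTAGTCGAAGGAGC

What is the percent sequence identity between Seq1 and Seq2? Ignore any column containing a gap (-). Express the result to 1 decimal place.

Excluding the 1 gap column leaves 24 comparable sites.
Differing sites — 3:T/G; 4:T/G; 7:T/A; 9:G/C; 12:C/G; 16:C/T; 17:A/C; 25:G/C.
16 of the 24 comparable sites match, so the percent identity is 16/24 × 100 = 66.7%.

66.7%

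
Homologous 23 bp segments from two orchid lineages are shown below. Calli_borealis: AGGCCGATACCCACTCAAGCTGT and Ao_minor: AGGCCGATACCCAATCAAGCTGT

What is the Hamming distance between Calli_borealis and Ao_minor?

A single mismatch occurs at site 14 (C↔A).
That gives 1 mismatch out of 23 aligned sites, so the Hamming distance is 1.

1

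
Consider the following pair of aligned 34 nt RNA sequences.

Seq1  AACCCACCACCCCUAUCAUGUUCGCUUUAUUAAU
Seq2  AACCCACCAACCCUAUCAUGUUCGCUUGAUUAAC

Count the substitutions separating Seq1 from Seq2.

The sequences differ at positions 10 (C/A), 28 (U/G), 34 (U/C).
That gives 3 mismatches out of 34 aligned sites, so the Hamming distance is 3.

3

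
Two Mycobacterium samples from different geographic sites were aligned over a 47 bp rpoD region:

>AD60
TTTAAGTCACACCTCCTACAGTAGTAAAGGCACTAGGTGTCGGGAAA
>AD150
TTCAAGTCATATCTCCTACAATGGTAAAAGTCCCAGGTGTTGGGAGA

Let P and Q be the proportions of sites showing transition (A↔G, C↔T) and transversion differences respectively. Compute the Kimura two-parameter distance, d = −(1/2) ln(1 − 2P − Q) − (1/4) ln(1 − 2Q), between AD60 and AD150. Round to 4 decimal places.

0.3069

Differing sites — 3:T/C (Ti); 10:C/T (Ti); 12:C/T (Ti); 21:G/A (Ti); 23:A/G (Ti); 29:G/A (Ti); 31:C/T (Ti); 32:A/C (Tv); 34:T/C (Ti); 41:C/T (Ti); 46:A/G (Ti).
Of the 11 differences, 10 transitions and 1 transversion over 47 sites: P = 10/47 = 0.212766, Q = 1/47 = 0.021277.
d = −0.5·ln(0.553191) − 0.25·ln(0.957446) = −0.5·(-0.592052) − 0.25·(-0.043486) = 0.3069.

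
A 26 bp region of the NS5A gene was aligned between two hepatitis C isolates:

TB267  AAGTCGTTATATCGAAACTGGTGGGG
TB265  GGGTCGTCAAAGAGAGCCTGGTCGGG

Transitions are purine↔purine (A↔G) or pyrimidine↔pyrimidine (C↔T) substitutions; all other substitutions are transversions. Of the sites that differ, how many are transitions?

4

The sequences differ at positions 1 (A/G, transition), 2 (A/G, transition), 8 (T/C, transition), 10 (T/A, transversion), 12 (T/G, transversion), 13 (C/A, transversion), 16 (A/G, transition), 17 (A/C, transversion), 23 (G/C, transversion).
Of the 9 differences, 4 transitions and 5 transversions, so the answer is 4.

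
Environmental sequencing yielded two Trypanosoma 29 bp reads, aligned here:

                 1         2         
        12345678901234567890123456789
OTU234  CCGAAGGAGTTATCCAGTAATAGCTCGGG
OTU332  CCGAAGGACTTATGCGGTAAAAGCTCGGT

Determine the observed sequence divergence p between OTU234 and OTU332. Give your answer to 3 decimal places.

The sequences differ at positions 9 (G/C), 14 (C/G), 16 (A/G), 21 (T/A), 29 (G/T).
There are 5 differences over 29 sites, so p = 5/29 = 0.172.

0.172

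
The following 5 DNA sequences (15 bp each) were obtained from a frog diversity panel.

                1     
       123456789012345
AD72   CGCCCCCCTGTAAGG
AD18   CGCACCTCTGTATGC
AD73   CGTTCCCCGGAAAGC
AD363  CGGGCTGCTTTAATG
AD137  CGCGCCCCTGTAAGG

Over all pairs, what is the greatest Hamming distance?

9

Pairwise Hamming distances:
  AD72 vs AD18: 4
  AD72 vs AD73: 5
  AD72 vs AD363: 6
  AD72 vs AD137: 1
  AD18 vs AD73: 6
  AD18 vs AD363: 8
  AD18 vs AD137: 4
  AD73 vs AD363: 9
  AD73 vs AD137: 5
  AD363 vs AD137: 5
The largest is 9, between AD73 and AD363.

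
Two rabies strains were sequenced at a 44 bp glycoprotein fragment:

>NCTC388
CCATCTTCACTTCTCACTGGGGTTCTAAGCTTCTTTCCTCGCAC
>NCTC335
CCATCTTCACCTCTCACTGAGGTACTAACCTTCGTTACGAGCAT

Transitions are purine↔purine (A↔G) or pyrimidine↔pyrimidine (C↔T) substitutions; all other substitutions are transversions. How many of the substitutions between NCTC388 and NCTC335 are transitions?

The sequences differ at positions 11 (T/C, transition), 20 (G/A, transition), 24 (T/A, transversion), 29 (G/C, transversion), 34 (T/G, transversion), 37 (C/A, transversion), 39 (T/G, transversion), 40 (C/A, transversion), 44 (C/T, transition).
Of the 9 differences, 3 transitions and 6 transversions, so the answer is 3.

3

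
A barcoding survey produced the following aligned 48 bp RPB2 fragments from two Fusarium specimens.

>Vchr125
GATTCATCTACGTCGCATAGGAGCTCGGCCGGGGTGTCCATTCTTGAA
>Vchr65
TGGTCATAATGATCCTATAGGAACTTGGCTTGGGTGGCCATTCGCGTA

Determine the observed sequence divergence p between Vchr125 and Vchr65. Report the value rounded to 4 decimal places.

Differing sites — 1:G/T; 2:A/G; 3:T/G; 8:C/A; 9:T/A; 10:A/T; 11:C/G; 12:G/A; 15:G/C; 16:C/T; 23:G/A; 26:C/T; 30:C/T; 31:G/T; 37:T/G; 44:T/G; 45:T/C; 47:A/T.
There are 18 differences over 48 sites, so p = 18/48 = 0.3750.

0.3750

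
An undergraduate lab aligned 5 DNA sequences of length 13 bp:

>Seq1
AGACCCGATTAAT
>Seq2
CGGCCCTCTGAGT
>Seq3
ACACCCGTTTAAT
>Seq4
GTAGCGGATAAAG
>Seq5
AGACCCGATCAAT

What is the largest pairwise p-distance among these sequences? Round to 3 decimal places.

Pairwise Hamming distances:
  Seq1 vs Seq2: 6
  Seq1 vs Seq3: 2
  Seq1 vs Seq4: 6
  Seq1 vs Seq5: 1
  Seq2 vs Seq3: 7
  Seq2 vs Seq4: 10
  Seq2 vs Seq5: 6
  Seq3 vs Seq4: 7
  Seq3 vs Seq5: 3
  Seq4 vs Seq5: 6
The largest is 10 mismatches, between Seq2 and Seq4; p = 10/13 = 0.769.

0.769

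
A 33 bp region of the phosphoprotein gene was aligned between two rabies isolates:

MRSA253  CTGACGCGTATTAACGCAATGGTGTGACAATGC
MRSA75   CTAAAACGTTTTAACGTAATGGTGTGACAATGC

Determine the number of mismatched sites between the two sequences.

5

The sequences differ at positions 3 (G/A), 5 (C/A), 6 (G/A), 10 (A/T), 17 (C/T).
That gives 5 mismatches out of 33 aligned sites, so the Hamming distance is 5.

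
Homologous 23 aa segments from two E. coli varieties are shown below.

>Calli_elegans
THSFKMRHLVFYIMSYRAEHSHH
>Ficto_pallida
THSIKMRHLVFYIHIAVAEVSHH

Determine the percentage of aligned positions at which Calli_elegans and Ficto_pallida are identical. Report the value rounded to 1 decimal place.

73.9%

Mismatches occur at site 4 (F→I), site 14 (M→H), site 15 (S→I), site 16 (Y→A), site 17 (R→V), site 20 (H→V).
17 of the 23 sites match, so the percent identity is 17/23 × 100 = 73.9%.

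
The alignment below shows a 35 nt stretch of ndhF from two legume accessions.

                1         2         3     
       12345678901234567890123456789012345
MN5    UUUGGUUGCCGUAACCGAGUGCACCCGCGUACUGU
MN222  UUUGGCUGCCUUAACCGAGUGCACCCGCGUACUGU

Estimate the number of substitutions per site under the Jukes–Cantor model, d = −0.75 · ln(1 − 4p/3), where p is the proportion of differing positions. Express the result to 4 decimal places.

Mismatches occur at site 6 (U/C), site 11 (G/U).
p = 2/35 = 0.057143.
d = −0.75 · ln(1 − (4/3)·0.057143) = −0.75 · ln(0.923809) = −0.75 · (-0.079250) = 0.0594.

0.0594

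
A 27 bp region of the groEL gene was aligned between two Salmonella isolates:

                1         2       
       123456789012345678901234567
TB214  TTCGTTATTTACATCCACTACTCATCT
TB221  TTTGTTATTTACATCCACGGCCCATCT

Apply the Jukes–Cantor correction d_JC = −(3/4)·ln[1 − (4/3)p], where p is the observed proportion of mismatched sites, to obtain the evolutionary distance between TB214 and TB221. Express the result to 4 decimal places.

Mismatches occur at site 3 (C→T), site 19 (T→G), site 20 (A→G), site 22 (T→C).
p = 4/27 = 0.148148.
d = −0.75 · ln(1 − (4/3)·0.148148) = −0.75 · ln(0.802469) = −0.75 · (-0.220062) = 0.1650.

0.1650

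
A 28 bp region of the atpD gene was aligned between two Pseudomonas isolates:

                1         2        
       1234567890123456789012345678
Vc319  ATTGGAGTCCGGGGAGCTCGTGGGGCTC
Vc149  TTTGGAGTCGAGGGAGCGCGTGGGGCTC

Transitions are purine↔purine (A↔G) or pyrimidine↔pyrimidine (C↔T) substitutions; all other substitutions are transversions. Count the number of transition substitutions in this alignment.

Differing sites — 1:A/T (Tv); 10:C/G (Tv); 11:G/A (Ti); 18:T/G (Tv).
Of the 4 differences, 1 transition and 3 transversions, so the answer is 1.

1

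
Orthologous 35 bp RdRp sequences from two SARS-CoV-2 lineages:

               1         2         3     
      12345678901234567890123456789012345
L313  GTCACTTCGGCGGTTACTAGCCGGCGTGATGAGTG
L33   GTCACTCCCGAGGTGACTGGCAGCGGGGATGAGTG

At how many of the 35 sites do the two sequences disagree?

Differing sites — 7:T/C; 9:G/C; 11:C/A; 15:T/G; 19:A/G; 22:C/A; 24:G/C; 25:C/G; 27:T/G.
That gives 9 mismatches out of 35 aligned sites, so the Hamming distance is 9.

9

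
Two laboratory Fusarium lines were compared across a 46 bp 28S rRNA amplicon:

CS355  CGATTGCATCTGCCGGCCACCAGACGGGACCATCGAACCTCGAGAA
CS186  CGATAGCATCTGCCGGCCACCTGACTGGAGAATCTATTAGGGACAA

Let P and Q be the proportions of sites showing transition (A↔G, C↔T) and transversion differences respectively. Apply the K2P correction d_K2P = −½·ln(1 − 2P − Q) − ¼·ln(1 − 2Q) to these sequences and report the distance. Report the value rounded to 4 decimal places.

0.3287

Mismatches occur at site 5 (T/A, transversion), site 22 (A/T, transversion), site 26 (G/T, transversion), site 30 (C/G, transversion), site 31 (C/A, transversion), site 35 (G/T, transversion), site 37 (A/T, transversion), site 38 (C/T, transition), site 39 (C/A, transversion), site 40 (T/G, transversion), site 41 (C/G, transversion), site 44 (G/C, transversion).
Of the 12 differences, 1 transition and 11 transversions over 46 sites: P = 1/46 = 0.021739, Q = 11/46 = 0.239130.
d = −0.5·ln(0.717392) − 0.25·ln(0.521740) = −0.5·(-0.332133) − 0.25·(-0.650586) = 0.3287.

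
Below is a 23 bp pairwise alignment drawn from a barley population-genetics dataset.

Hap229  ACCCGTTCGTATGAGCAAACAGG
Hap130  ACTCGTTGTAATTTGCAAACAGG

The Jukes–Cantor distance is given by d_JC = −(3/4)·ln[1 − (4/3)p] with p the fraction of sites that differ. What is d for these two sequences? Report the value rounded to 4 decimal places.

0.3206

Mismatches occur at site 3 (C/T), site 8 (C/G), site 9 (G/T), site 10 (T/A), site 13 (G/T), site 14 (A/T).
p = 6/23 = 0.260870.
d = −0.75 · ln(1 − (4/3)·0.260870) = −0.75 · ln(0.652173) = −0.75 · (-0.427445) = 0.3206.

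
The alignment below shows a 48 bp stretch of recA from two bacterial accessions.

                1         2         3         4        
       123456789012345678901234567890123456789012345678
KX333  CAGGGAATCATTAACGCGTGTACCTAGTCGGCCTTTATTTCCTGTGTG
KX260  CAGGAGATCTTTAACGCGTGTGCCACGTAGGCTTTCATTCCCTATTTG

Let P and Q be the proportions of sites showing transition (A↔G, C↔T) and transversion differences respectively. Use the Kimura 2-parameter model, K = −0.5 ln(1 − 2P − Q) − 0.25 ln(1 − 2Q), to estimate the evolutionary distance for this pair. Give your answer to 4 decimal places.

Mismatches occur at site 5 (G↔A, transition), site 6 (A↔G, transition), site 10 (A↔T, transversion), site 22 (A↔G, transition), site 25 (T↔A, transversion), site 26 (A↔C, transversion), site 29 (C↔A, transversion), site 33 (C↔T, transition), site 36 (T↔C, transition), site 40 (T↔C, transition), site 44 (G↔A, transition), site 46 (G↔T, transversion).
Of the 12 differences, 7 transitions and 5 transversions over 48 sites: P = 7/48 = 0.145833, Q = 5/48 = 0.104167.
d = −0.5·ln(0.604167) − 0.25·ln(0.791666) = −0.5·(-0.503905) − 0.25·(-0.233616) = 0.3104.

0.3104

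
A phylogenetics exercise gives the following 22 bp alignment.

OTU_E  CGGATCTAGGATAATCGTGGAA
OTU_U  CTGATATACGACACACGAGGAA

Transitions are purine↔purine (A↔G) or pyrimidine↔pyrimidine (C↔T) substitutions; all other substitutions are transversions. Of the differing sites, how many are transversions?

6

The sequences differ at positions 2 (G/T, transversion), 6 (C/A, transversion), 9 (G/C, transversion), 12 (T/C, transition), 14 (A/C, transversion), 15 (T/A, transversion), 18 (T/A, transversion).
Of the 7 differences, 1 transition and 6 transversions, so the answer is 6.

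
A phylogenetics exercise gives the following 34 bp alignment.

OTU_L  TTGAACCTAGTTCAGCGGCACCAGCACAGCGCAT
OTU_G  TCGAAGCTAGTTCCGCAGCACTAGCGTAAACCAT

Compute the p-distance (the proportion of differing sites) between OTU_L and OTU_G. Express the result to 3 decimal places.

Mismatches occur at site 2 (T↔C), site 6 (C↔G), site 14 (A↔C), site 17 (G↔A), site 22 (C↔T), site 26 (A↔G), site 27 (C↔T), site 29 (G↔A), site 30 (C↔A), site 31 (G↔C).
There are 10 differences over 34 sites, so p = 10/34 = 0.294.

0.294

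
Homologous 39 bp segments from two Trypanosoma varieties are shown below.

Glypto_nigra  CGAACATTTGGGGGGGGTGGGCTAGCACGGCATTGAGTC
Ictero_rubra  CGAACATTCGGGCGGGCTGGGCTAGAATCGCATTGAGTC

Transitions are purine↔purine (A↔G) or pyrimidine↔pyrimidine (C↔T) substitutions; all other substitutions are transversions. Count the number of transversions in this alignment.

The sequences differ at positions 9 (T/C, transition), 13 (G/C, transversion), 17 (G/C, transversion), 26 (C/A, transversion), 28 (C/T, transition), 29 (G/C, transversion).
Of the 6 differences, 2 transitions and 4 transversions, so the answer is 4.

4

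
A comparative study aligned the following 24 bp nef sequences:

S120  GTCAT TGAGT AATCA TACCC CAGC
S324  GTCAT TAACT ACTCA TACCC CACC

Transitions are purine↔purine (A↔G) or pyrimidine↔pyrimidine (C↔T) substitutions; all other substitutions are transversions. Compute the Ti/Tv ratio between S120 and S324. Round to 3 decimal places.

0.333

The sequences differ at positions 7 (G/A, transition), 9 (G/C, transversion), 12 (A/C, transversion), 23 (G/C, transversion).
Of the 4 differences, 1 transition and 3 transversions, so Ti/Tv = 1/3 = 0.333.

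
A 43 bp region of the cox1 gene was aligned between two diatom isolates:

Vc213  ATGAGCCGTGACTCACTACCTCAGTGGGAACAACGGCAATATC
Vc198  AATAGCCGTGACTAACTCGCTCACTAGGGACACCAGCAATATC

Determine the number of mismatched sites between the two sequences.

The sequences differ at positions 2 (T/A), 3 (G/T), 14 (C/A), 18 (A/C), 19 (C/G), 24 (G/C), 26 (G/A), 29 (A/G), 33 (A/C), 35 (G/A).
That gives 10 mismatches out of 43 aligned sites, so the Hamming distance is 10.

10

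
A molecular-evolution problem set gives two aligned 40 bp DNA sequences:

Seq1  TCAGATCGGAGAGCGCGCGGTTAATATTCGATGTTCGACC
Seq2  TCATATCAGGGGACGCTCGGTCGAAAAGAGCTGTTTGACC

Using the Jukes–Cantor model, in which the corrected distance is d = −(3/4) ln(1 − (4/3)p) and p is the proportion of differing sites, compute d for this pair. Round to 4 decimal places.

Mismatches occur at site 4 (G/T), site 8 (G/A), site 10 (A/G), site 12 (A/G), site 13 (G/A), site 17 (G/T), site 22 (T/C), site 23 (A/G), site 25 (T/A), site 27 (T/A), site 28 (T/G), site 29 (C/A), site 31 (A/C), site 36 (C/T).
p = 14/40 = 0.350000.
d = −0.75 · ln(1 − (4/3)·0.350000) = −0.75 · ln(0.533333) = −0.75 · (-0.628609) = 0.4715.

0.4715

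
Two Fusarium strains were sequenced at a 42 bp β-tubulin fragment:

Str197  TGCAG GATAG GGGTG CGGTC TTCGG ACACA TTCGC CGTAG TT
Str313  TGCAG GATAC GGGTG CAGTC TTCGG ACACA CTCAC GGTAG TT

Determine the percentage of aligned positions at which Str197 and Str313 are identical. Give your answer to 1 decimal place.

88.1%

Differing sites — 10:G/C; 17:G/A; 31:T/C; 34:G/A; 36:C/G.
37 of the 42 sites match, so the percent identity is 37/42 × 100 = 88.1%.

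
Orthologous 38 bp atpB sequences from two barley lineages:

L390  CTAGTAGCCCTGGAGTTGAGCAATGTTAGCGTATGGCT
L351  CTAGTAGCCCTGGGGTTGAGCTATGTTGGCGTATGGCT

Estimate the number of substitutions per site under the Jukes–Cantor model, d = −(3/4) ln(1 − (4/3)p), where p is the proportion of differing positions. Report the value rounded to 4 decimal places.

0.0834

Mismatches occur at site 14 (A/G), site 22 (A/T), site 28 (A/G).
p = 3/38 = 0.078947.
d = −0.75 · ln(1 − (4/3)·0.078947) = −0.75 · ln(0.894737) = −0.75 · (-0.111225) = 0.0834.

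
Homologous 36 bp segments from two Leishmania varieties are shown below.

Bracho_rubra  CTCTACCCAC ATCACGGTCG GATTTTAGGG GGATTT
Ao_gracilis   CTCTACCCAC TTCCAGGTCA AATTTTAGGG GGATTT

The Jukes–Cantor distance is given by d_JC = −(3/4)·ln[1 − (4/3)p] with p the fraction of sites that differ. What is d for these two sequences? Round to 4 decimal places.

0.1536

Differing sites — 11:A/T; 14:A/C; 15:C/A; 20:G/A; 21:G/A.
p = 5/36 = 0.138889.
d = −0.75 · ln(1 − (4/3)·0.138889) = −0.75 · ln(0.814815) = −0.75 · (-0.204794) = 0.1536.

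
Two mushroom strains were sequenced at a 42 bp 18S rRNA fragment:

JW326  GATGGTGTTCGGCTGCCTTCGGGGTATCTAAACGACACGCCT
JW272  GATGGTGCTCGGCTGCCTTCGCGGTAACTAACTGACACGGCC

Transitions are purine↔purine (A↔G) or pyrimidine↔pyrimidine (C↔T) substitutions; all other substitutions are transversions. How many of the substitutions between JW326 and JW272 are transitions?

3

Differing sites — 8:T/C (Ti); 22:G/C (Tv); 27:T/A (Tv); 32:A/C (Tv); 33:C/T (Ti); 40:C/G (Tv); 42:T/C (Ti).
Of the 7 differences, 3 transitions and 4 transversions, so the answer is 3.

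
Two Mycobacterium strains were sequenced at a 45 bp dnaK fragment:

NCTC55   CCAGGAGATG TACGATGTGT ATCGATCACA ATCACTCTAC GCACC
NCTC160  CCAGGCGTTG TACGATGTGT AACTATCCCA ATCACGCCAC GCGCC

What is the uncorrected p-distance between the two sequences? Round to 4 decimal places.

0.1778

Differing sites — 6:A/C; 8:A/T; 22:T/A; 24:G/T; 28:A/C; 36:T/G; 38:T/C; 43:A/G.
There are 8 differences over 45 sites, so p = 8/45 = 0.1778.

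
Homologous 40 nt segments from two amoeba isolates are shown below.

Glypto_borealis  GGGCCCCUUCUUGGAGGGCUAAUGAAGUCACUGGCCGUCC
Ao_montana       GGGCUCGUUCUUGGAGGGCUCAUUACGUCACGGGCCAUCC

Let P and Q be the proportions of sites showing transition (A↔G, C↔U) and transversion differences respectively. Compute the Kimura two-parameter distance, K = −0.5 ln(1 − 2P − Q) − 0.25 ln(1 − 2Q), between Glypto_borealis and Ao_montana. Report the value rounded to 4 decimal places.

0.1994

Mismatches occur at site 5 (C→U, transition), site 7 (C→G, transversion), site 21 (A→C, transversion), site 24 (G→U, transversion), site 26 (A→C, transversion), site 32 (U→G, transversion), site 37 (G→A, transition).
Of the 7 differences, 2 transitions and 5 transversions over 40 sites: P = 2/40 = 0.050000, Q = 5/40 = 0.125000.
d = −0.5·ln(0.775000) − 0.25·ln(0.750000) = −0.5·(-0.254892) − 0.25·(-0.287682) = 0.1994.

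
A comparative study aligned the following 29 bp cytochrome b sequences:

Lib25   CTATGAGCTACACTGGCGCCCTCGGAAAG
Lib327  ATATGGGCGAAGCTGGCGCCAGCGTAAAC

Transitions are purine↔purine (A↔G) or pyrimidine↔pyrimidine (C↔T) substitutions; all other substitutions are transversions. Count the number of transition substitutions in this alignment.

Mismatches occur at site 1 (C→A, transversion), site 6 (A→G, transition), site 9 (T→G, transversion), site 11 (C→A, transversion), site 12 (A→G, transition), site 21 (C→A, transversion), site 22 (T→G, transversion), site 25 (G→T, transversion), site 29 (G→C, transversion).
Of the 9 differences, 2 transitions and 7 transversions, so the answer is 2.

2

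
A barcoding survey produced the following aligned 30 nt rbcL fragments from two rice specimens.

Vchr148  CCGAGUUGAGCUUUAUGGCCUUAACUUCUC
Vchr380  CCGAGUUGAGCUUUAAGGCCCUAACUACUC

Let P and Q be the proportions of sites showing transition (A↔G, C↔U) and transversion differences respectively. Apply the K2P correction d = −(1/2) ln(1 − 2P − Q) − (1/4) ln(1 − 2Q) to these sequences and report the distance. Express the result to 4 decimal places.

Differing sites — 16:U/A (Tv); 21:U/C (Ti); 27:U/A (Tv).
Of the 3 differences, 1 transition and 2 transversions over 30 sites: P = 1/30 = 0.033333, Q = 2/30 = 0.066667.
d = −0.5·ln(0.866667) − 0.25·ln(0.866666) = −0.5·(-0.143100) − 0.25·(-0.143102) = 0.1073.

0.1073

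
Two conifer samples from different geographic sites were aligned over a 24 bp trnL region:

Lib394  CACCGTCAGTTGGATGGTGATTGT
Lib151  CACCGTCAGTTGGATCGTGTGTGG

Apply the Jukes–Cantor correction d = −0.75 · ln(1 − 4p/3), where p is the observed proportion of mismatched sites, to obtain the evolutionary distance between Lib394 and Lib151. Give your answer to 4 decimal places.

Differing sites — 16:G/C; 20:A/T; 21:T/G; 24:T/G.
p = 4/24 = 0.166667.
d = −0.75 · ln(1 − (4/3)·0.166667) = −0.75 · ln(0.777777) = −0.75 · (-0.251315) = 0.1885.

0.1885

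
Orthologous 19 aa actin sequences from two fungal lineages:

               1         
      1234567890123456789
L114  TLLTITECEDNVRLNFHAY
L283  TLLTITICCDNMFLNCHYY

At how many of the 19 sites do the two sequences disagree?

6

Differing sites — 7:E/I; 9:E/C; 12:V/M; 13:R/F; 16:F/C; 18:A/Y.
That gives 6 mismatches out of 19 aligned sites, so the Hamming distance is 6.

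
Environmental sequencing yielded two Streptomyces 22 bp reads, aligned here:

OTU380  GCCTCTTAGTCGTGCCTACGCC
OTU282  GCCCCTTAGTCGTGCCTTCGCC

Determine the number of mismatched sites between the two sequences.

2

The sequences differ at positions 4 (T/C), 18 (A/T).
That gives 2 mismatches out of 22 aligned sites, so the Hamming distance is 2.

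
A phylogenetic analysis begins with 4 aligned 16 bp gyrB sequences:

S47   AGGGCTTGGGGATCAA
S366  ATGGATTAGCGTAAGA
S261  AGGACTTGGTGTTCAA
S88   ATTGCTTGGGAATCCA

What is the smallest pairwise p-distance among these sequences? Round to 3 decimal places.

Pairwise Hamming distances:
  S47 vs S366: 8
  S47 vs S261: 3
  S47 vs S88: 4
  S366 vs S261: 8
  S366 vs S88: 9
  S261 vs S88: 7
The smallest is 3 mismatches, between S47 and S261; p = 3/16 = 0.188.

0.188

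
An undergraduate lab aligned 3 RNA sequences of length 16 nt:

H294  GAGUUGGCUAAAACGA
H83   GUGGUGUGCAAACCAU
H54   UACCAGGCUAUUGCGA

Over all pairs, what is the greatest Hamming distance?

Pairwise Hamming distances:
  H294 vs H83: 8
  H294 vs H54: 7
  H83 vs H54: 13
The largest is 13, between H83 and H54.

13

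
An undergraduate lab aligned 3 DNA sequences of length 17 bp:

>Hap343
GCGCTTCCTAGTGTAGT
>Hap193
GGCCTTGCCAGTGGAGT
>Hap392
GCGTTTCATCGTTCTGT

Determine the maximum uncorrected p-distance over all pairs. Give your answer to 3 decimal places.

Pairwise Hamming distances:
  Hap343 vs Hap193: 5
  Hap343 vs Hap392: 6
  Hap193 vs Hap392: 10
The largest is 10 mismatches, between Hap193 and Hap392; p = 10/17 = 0.588.

0.588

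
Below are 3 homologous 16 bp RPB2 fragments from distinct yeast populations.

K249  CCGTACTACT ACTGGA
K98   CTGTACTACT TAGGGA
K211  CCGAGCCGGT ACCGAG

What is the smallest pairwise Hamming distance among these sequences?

Pairwise Hamming distances:
  K249 vs K98: 4
  K249 vs K211: 8
  K98 vs K211: 11
The smallest is 4, between K249 and K98.

4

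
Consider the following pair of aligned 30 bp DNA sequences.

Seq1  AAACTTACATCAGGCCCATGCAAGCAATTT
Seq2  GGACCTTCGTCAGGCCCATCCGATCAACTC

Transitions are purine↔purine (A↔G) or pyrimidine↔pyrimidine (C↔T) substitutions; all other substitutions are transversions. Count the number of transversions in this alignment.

Differing sites — 1:A/G (Ti); 2:A/G (Ti); 5:T/C (Ti); 7:A/T (Tv); 9:A/G (Ti); 20:G/C (Tv); 22:A/G (Ti); 24:G/T (Tv); 28:T/C (Ti); 30:T/C (Ti).
Of the 10 differences, 7 transitions and 3 transversions, so the answer is 3.

3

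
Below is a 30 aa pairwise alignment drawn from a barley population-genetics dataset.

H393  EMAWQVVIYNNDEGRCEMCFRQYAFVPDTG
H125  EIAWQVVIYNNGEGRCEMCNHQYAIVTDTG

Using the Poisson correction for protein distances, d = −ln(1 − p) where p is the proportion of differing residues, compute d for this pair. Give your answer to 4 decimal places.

0.2231

The sequences differ at positions 2 (M/I), 12 (D/G), 20 (F/N), 21 (R/H), 25 (F/I), 27 (P/T).
p = 6/30 = 0.200000.
d = −ln(1 − 0.200000) = −ln(0.800000) = 0.2231.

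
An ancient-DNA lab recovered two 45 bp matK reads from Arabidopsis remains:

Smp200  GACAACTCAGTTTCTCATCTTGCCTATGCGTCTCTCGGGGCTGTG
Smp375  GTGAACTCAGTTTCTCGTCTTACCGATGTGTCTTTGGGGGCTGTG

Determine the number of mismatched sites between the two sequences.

8

Mismatches occur at site 2 (A→T), site 3 (C→G), site 17 (A→G), site 22 (G→A), site 25 (T→G), site 29 (C→T), site 34 (C→T), site 36 (C→G).
That gives 8 mismatches out of 45 aligned sites, so the Hamming distance is 8.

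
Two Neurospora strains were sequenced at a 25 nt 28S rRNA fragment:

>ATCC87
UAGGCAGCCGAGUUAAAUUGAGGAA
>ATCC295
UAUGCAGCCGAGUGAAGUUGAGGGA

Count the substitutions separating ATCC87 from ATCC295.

4

Differing sites — 3:G/U; 14:U/G; 17:A/G; 24:A/G.
That gives 4 mismatches out of 25 aligned sites, so the Hamming distance is 4.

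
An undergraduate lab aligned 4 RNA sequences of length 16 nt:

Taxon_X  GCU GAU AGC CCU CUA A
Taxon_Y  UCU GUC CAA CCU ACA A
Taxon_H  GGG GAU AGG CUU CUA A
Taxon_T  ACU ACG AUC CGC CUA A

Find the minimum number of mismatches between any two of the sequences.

4

Pairwise Hamming distances:
  Taxon_X vs Taxon_Y: 8
  Taxon_X vs Taxon_H: 4
  Taxon_X vs Taxon_T: 7
  Taxon_Y vs Taxon_H: 11
  Taxon_Y vs Taxon_T: 11
  Taxon_H vs Taxon_T: 10
The smallest is 4, between Taxon_X and Taxon_H.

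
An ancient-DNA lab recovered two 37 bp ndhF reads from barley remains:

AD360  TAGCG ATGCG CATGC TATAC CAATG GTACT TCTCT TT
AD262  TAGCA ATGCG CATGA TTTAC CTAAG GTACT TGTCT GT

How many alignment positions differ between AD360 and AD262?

7

Mismatches occur at site 5 (G/A), site 15 (C/A), site 17 (A/T), site 22 (A/T), site 24 (T/A), site 32 (C/G), site 36 (T/G).
That gives 7 mismatches out of 37 aligned sites, so the Hamming distance is 7.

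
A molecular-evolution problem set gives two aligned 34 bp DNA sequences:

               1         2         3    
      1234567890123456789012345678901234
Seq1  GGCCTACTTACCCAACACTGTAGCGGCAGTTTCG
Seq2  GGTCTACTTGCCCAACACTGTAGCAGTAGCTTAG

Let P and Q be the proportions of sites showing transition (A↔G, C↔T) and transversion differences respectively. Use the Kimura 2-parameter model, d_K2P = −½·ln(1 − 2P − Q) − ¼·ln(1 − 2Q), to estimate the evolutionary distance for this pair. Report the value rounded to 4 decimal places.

0.2106

The sequences differ at positions 3 (C/T, transition), 10 (A/G, transition), 25 (G/A, transition), 27 (C/T, transition), 30 (T/C, transition), 33 (C/A, transversion).
Of the 6 differences, 5 transitions and 1 transversion over 34 sites: P = 5/34 = 0.147059, Q = 1/34 = 0.029412.
d = −0.5·ln(0.676470) − 0.25·ln(0.941176) = −0.5·(-0.390867) − 0.25·(-0.060625) = 0.2106.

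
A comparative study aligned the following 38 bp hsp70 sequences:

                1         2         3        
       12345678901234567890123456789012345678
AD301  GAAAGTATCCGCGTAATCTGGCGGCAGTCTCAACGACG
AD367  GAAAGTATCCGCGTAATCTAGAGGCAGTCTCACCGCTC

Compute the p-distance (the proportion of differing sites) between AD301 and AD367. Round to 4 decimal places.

0.1579

The sequences differ at positions 20 (G/A), 22 (C/A), 33 (A/C), 36 (A/C), 37 (C/T), 38 (G/C).
There are 6 differences over 38 sites, so p = 6/38 = 0.1579.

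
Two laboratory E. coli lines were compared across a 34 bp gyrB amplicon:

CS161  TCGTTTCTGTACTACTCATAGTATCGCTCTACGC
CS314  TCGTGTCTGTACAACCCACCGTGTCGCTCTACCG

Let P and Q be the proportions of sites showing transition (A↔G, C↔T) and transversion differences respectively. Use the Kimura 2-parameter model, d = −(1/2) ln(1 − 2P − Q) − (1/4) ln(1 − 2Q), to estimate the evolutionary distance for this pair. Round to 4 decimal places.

Mismatches occur at site 5 (T↔G, transversion), site 13 (T↔A, transversion), site 16 (T↔C, transition), site 19 (T↔C, transition), site 20 (A↔C, transversion), site 23 (A↔G, transition), site 33 (G↔C, transversion), site 34 (C↔G, transversion).
Of the 8 differences, 3 transitions and 5 transversions over 34 sites: P = 3/34 = 0.088235, Q = 5/34 = 0.147059.
d = −0.5·ln(0.676471) − 0.25·ln(0.705882) = −0.5·(-0.390866) − 0.25·(-0.348307) = 0.2825.

0.2825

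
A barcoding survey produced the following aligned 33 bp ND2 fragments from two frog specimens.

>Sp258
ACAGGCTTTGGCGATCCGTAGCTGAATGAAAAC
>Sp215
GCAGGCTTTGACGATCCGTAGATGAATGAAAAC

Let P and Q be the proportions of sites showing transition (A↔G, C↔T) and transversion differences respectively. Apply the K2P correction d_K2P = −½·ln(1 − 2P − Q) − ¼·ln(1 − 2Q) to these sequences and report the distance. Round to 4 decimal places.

0.0978

The sequences differ at positions 1 (A/G, transition), 11 (G/A, transition), 22 (C/A, transversion).
Of the 3 differences, 2 transitions and 1 transversion over 33 sites: P = 2/33 = 0.060606, Q = 1/33 = 0.030303.
d = −0.5·ln(0.848485) − 0.25·ln(0.939394) = −0.5·(-0.164303) − 0.25·(-0.062520) = 0.0978.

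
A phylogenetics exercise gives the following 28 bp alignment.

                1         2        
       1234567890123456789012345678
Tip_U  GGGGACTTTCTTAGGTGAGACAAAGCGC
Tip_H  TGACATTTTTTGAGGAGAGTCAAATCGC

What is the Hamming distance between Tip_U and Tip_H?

9

Differing sites — 1:G/T; 3:G/A; 4:G/C; 6:C/T; 10:C/T; 12:T/G; 16:T/A; 20:A/T; 25:G/T.
That gives 9 mismatches out of 28 aligned sites, so the Hamming distance is 9.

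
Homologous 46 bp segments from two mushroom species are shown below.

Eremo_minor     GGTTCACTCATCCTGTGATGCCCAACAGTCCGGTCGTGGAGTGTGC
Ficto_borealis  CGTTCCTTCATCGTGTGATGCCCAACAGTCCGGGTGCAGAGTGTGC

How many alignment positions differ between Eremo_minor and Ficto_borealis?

8

Differing sites — 1:G/C; 6:A/C; 7:C/T; 13:C/G; 34:T/G; 35:C/T; 37:T/C; 38:G/A.
That gives 8 mismatches out of 46 aligned sites, so the Hamming distance is 8.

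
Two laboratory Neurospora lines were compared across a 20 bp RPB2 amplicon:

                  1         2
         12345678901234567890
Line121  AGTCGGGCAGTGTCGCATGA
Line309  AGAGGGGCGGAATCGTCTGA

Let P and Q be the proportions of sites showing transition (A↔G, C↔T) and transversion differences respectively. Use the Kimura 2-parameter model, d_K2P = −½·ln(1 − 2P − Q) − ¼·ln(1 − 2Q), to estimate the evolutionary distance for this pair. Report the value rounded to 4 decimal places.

0.4743

The sequences differ at positions 3 (T/A, transversion), 4 (C/G, transversion), 9 (A/G, transition), 11 (T/A, transversion), 12 (G/A, transition), 16 (C/T, transition), 17 (A/C, transversion).
Of the 7 differences, 3 transitions and 4 transversions over 20 sites: P = 3/20 = 0.150000, Q = 4/20 = 0.200000.
d = −0.5·ln(0.500000) − 0.25·ln(0.600000) = −0.5·(-0.693147) − 0.25·(-0.510826) = 0.4743.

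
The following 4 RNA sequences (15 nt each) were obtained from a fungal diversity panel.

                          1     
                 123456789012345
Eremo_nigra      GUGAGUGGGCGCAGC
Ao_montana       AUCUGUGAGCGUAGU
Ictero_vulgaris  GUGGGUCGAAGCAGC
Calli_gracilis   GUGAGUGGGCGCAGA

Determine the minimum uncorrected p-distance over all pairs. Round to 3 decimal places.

0.067

Pairwise Hamming distances:
  Eremo_nigra vs Ao_montana: 6
  Eremo_nigra vs Ictero_vulgaris: 4
  Eremo_nigra vs Calli_gracilis: 1
  Ao_montana vs Ictero_vulgaris: 9
  Ao_montana vs Calli_gracilis: 6
  Ictero_vulgaris vs Calli_gracilis: 5
The smallest is 1 mismatch, between Eremo_nigra and Calli_gracilis; p = 1/15 = 0.067.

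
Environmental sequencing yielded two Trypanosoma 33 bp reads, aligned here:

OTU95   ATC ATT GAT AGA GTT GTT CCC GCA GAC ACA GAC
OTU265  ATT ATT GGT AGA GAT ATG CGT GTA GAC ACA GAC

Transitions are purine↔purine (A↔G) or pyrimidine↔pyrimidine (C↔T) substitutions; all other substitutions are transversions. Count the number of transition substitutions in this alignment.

Mismatches occur at site 3 (C→T, transition), site 8 (A→G, transition), site 14 (T→A, transversion), site 16 (G→A, transition), site 18 (T→G, transversion), site 20 (C→G, transversion), site 21 (C→T, transition), site 23 (C→T, transition).
Of the 8 differences, 5 transitions and 3 transversions, so the answer is 5.

5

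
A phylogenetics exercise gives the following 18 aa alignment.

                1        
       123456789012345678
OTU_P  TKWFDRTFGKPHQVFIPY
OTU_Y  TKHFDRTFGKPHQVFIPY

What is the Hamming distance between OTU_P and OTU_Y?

1

Differing sites — 3:W/H.
That gives 1 mismatch out of 18 aligned sites, so the Hamming distance is 1.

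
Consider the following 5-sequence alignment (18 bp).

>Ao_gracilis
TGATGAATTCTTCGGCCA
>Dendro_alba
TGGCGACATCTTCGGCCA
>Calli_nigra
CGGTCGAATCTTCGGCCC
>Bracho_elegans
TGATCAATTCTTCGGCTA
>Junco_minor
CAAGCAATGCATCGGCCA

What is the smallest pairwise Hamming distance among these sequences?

Pairwise Hamming distances:
  Ao_gracilis vs Dendro_alba: 4
  Ao_gracilis vs Calli_nigra: 6
  Ao_gracilis vs Bracho_elegans: 2
  Ao_gracilis vs Junco_minor: 6
  Dendro_alba vs Calli_nigra: 6
  Dendro_alba vs Bracho_elegans: 6
  Dendro_alba vs Junco_minor: 9
  Calli_nigra vs Bracho_elegans: 6
  Calli_nigra vs Junco_minor: 8
  Bracho_elegans vs Junco_minor: 6
The smallest is 2, between Ao_gracilis and Bracho_elegans.

2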